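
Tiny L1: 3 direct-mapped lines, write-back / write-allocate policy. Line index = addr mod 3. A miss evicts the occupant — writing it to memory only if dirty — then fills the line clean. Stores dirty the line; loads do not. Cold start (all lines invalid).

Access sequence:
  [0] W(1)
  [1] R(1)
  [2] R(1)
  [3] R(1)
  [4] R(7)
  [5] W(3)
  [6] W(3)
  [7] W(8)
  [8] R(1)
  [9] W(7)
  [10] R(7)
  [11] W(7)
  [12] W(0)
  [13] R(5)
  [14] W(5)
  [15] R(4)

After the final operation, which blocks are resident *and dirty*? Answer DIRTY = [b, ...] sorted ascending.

DIRTY = [0, 5]

0: W B1 -> L1 miss  d=D]
1: R B1 -> L1 hit  d=D]
2: R B1 -> L1 hit  d=D]
3: R B1 -> L1 hit  d=D]
4: R B7 -> L1 miss wb->B1  d=-]
5: W B3 -> L0 miss  d=D]
6: W B3 -> L0 hit  d=D]
7: W B8 -> L2 miss  d=D]
8: R B1 -> L1 miss  d=-]
9: W B7 -> L1 miss  d=D]
10: R B7 -> L1 hit  d=D]
11: W B7 -> L1 hit  d=D]
12: W B0 -> L0 miss wb->B3  d=D]
13: R B5 -> L2 miss wb->B8  d=-]
14: W B5 -> L2 hit  d=D]
15: R B4 -> L1 miss wb->B7  d=-]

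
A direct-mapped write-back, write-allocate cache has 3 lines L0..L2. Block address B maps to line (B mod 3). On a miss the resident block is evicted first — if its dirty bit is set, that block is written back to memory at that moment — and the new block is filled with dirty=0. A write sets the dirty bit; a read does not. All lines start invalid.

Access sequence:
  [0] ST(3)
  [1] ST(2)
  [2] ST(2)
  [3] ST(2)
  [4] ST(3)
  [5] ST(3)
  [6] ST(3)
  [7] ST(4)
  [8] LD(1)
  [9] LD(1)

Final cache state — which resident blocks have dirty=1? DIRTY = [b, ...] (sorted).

  0 | W B3 → L0 miss [D]
  1 | W B2 → L2 miss [D]
  2 | W B2 → L2 hit [D]
  3 | W B2 → L2 hit [D]
  4 | W B3 → L0 hit [D]
  5 | W B3 → L0 hit [D]
  6 | W B3 → L0 hit [D]
  7 | W B4 → L1 miss [D]
  8 | R B1 → L1 miss wb→B4 [-]
  9 | R B1 → L1 hit [-]

DIRTY = [2, 3]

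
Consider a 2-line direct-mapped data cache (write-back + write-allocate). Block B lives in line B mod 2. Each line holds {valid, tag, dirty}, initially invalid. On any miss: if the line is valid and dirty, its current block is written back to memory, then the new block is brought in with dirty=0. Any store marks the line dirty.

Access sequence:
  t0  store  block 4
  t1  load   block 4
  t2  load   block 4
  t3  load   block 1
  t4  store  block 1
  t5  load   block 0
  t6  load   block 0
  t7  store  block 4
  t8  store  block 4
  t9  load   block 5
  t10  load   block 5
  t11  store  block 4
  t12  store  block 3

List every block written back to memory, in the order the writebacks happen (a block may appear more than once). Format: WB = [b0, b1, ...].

WB = [4, 1]

0: W B4 -> L0 miss  d=D]
1: R B4 -> L0 hit  d=D]
2: R B4 -> L0 hit  d=D]
3: R B1 -> L1 miss  d=-]
4: W B1 -> L1 hit  d=D]
5: R B0 -> L0 miss wb->B4  d=-]
6: R B0 -> L0 hit  d=-]
7: W B4 -> L0 miss  d=D]
8: W B4 -> L0 hit  d=D]
9: R B5 -> L1 miss wb->B1  d=-]
10: R B5 -> L1 hit  d=-]
11: W B4 -> L0 hit  d=D]
12: W B3 -> L1 miss  d=D]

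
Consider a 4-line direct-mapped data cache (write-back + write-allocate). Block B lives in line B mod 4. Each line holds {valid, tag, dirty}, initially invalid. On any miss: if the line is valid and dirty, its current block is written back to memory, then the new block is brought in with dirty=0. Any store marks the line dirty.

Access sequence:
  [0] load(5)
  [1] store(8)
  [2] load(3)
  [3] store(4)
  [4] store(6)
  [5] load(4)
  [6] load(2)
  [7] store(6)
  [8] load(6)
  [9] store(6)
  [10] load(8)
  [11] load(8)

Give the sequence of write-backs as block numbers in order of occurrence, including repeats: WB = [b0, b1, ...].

WB = [8, 6, 4]

  0 | R B5 → L1 miss [-]
  1 | W B8 → L0 miss [D]
  2 | R B3 → L3 miss [-]
  3 | W B4 → L0 miss wb→B8 [D]
  4 | W B6 → L2 miss [D]
  5 | R B4 → L0 hit [D]
  6 | R B2 → L2 miss wb→B6 [-]
  7 | W B6 → L2 miss [D]
  8 | R B6 → L2 hit [D]
  9 | W B6 → L2 hit [D]
  10 | R B8 → L0 miss wb→B4 [-]
  11 | R B8 → L0 hit [-]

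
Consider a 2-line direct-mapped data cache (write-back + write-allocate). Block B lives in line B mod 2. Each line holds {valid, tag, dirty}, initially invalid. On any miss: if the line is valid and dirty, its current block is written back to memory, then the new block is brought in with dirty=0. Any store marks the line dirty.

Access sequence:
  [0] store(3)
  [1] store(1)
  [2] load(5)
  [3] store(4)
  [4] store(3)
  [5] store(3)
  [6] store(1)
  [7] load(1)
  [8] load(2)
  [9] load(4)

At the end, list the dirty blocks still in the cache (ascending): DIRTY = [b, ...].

0: W B3 -> L1 miss  d=D]
1: W B1 -> L1 miss wb->B3  d=D]
2: R B5 -> L1 miss wb->B1  d=-]
3: W B4 -> L0 miss  d=D]
4: W B3 -> L1 miss  d=D]
5: W B3 -> L1 hit  d=D]
6: W B1 -> L1 miss wb->B3  d=D]
7: R B1 -> L1 hit  d=D]
8: R B2 -> L0 miss wb->B4  d=-]
9: R B4 -> L0 miss  d=-]

DIRTY = [1]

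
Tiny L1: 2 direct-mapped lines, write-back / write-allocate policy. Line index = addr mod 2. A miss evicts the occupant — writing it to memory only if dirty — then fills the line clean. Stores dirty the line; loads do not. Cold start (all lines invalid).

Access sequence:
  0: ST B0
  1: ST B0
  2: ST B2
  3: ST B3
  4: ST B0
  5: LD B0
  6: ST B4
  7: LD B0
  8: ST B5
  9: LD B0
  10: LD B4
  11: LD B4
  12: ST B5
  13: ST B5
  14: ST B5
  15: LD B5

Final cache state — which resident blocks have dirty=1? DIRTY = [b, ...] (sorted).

DIRTY = [5]

0: W B0 → L0 miss [D]
1: W B0 → L0 hit [D]
2: W B2 → L0 miss wb→B0 [D]
3: W B3 → L1 miss [D]
4: W B0 → L0 miss wb→B2 [D]
5: R B0 → L0 hit [D]
6: W B4 → L0 miss wb→B0 [D]
7: R B0 → L0 miss wb→B4 [-]
8: W B5 → L1 miss wb→B3 [D]
9: R B0 → L0 hit [-]
10: R B4 → L0 miss [-]
11: R B4 → L0 hit [-]
12: W B5 → L1 hit [D]
13: W B5 → L1 hit [D]
14: W B5 → L1 hit [D]
15: R B5 → L1 hit [D]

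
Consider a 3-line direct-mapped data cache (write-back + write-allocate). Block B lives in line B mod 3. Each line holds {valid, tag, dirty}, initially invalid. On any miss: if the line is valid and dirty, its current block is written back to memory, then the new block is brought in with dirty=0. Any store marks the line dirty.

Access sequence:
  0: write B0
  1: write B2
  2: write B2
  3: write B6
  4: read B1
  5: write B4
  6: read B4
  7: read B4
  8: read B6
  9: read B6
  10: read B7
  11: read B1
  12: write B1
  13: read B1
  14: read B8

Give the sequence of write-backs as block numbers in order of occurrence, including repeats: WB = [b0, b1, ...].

WB = [0, 4, 2]

0: W B0 → L0 miss [D]
1: W B2 → L2 miss [D]
2: W B2 → L2 hit [D]
3: W B6 → L0 miss wb→B0 [D]
4: R B1 → L1 miss [-]
5: W B4 → L1 miss [D]
6: R B4 → L1 hit [D]
7: R B4 → L1 hit [D]
8: R B6 → L0 hit [D]
9: R B6 → L0 hit [D]
10: R B7 → L1 miss wb→B4 [-]
11: R B1 → L1 miss [-]
12: W B1 → L1 hit [D]
13: R B1 → L1 hit [D]
14: R B8 → L2 miss wb→B2 [-]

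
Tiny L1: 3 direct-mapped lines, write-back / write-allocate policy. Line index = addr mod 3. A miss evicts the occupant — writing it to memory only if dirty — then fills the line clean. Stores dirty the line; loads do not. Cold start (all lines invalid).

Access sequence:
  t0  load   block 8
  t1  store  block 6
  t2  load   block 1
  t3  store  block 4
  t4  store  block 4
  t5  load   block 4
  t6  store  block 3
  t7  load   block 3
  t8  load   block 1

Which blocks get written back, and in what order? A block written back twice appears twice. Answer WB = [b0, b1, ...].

WB = [6, 4]

0: R B8 → L2 miss [-]
1: W B6 → L0 miss [D]
2: R B1 → L1 miss [-]
3: W B4 → L1 miss [D]
4: W B4 → L1 hit [D]
5: R B4 → L1 hit [D]
6: W B3 → L0 miss wb→B6 [D]
7: R B3 → L0 hit [D]
8: R B1 → L1 miss wb→B4 [-]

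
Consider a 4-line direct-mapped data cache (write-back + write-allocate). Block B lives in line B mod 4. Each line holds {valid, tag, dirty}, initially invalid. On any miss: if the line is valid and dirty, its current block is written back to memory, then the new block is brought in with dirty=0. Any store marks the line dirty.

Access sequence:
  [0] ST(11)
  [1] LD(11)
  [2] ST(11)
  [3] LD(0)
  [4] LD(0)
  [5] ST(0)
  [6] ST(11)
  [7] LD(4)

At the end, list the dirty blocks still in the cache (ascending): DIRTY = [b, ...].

  0 | W B11 → L3 miss [D]
  1 | R B11 → L3 hit [D]
  2 | W B11 → L3 hit [D]
  3 | R B0 → L0 miss [-]
  4 | R B0 → L0 hit [-]
  5 | W B0 → L0 hit [D]
  6 | W B11 → L3 hit [D]
  7 | R B4 → L0 miss wb→B0 [-]

DIRTY = [11]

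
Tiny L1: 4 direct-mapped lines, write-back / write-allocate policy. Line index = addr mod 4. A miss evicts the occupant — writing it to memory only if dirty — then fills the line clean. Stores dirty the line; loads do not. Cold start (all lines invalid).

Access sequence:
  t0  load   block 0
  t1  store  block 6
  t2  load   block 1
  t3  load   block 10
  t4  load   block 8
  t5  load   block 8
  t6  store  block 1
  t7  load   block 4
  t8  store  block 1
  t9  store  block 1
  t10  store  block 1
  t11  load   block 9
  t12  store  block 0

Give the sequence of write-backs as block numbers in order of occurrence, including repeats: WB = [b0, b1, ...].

0: R B0 -> L0 miss  d=-]
1: W B6 -> L2 miss  d=D]
2: R B1 -> L1 miss  d=-]
3: R B10 -> L2 miss wb->B6  d=-]
4: R B8 -> L0 miss  d=-]
5: R B8 -> L0 hit  d=-]
6: W B1 -> L1 hit  d=D]
7: R B4 -> L0 miss  d=-]
8: W B1 -> L1 hit  d=D]
9: W B1 -> L1 hit  d=D]
10: W B1 -> L1 hit  d=D]
11: R B9 -> L1 miss wb->B1  d=-]
12: W B0 -> L0 miss  d=D]

WB = [6, 1]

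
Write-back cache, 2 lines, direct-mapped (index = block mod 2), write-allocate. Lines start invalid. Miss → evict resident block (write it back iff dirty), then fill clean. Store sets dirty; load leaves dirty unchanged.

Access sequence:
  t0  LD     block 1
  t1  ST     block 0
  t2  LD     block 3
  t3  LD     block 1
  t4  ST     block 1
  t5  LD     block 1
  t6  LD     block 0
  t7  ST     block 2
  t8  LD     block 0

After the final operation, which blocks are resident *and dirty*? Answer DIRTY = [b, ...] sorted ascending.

DIRTY = [1]

0: R B1 -> L1 miss  d=-]
1: W B0 -> L0 miss  d=D]
2: R B3 -> L1 miss  d=-]
3: R B1 -> L1 miss  d=-]
4: W B1 -> L1 hit  d=D]
5: R B1 -> L1 hit  d=D]
6: R B0 -> L0 hit  d=D]
7: W B2 -> L0 miss wb->B0  d=D]
8: R B0 -> L0 miss wb->B2  d=-]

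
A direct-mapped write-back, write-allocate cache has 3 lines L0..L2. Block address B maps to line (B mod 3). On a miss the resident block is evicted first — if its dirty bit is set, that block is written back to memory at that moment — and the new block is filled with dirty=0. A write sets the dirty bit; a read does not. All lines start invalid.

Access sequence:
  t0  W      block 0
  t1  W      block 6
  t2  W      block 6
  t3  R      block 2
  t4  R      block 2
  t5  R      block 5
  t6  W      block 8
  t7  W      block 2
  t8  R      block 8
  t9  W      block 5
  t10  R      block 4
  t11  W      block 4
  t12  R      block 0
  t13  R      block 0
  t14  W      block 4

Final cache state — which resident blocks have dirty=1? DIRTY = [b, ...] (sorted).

DIRTY = [4, 5]

0: W B0 → L0 miss [D]
1: W B6 → L0 miss wb→B0 [D]
2: W B6 → L0 hit [D]
3: R B2 → L2 miss [-]
4: R B2 → L2 hit [-]
5: R B5 → L2 miss [-]
6: W B8 → L2 miss [D]
7: W B2 → L2 miss wb→B8 [D]
8: R B8 → L2 miss wb→B2 [-]
9: W B5 → L2 miss [D]
10: R B4 → L1 miss [-]
11: W B4 → L1 hit [D]
12: R B0 → L0 miss wb→B6 [-]
13: R B0 → L0 hit [-]
14: W B4 → L1 hit [D]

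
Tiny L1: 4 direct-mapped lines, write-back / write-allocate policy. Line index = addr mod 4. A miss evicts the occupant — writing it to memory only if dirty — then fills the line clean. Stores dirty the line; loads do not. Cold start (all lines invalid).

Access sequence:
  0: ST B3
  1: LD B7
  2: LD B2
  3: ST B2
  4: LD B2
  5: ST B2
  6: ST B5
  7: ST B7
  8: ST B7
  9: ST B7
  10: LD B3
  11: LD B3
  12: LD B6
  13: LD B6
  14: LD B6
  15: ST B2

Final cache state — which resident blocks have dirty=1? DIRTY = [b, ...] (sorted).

DIRTY = [2, 5]

0: W B3 -> L3 miss  d=D]
1: R B7 -> L3 miss wb->B3  d=-]
2: R B2 -> L2 miss  d=-]
3: W B2 -> L2 hit  d=D]
4: R B2 -> L2 hit  d=D]
5: W B2 -> L2 hit  d=D]
6: W B5 -> L1 miss  d=D]
7: W B7 -> L3 hit  d=D]
8: W B7 -> L3 hit  d=D]
9: W B7 -> L3 hit  d=D]
10: R B3 -> L3 miss wb->B7  d=-]
11: R B3 -> L3 hit  d=-]
12: R B6 -> L2 miss wb->B2  d=-]
13: R B6 -> L2 hit  d=-]
14: R B6 -> L2 hit  d=-]
15: W B2 -> L2 miss  d=D]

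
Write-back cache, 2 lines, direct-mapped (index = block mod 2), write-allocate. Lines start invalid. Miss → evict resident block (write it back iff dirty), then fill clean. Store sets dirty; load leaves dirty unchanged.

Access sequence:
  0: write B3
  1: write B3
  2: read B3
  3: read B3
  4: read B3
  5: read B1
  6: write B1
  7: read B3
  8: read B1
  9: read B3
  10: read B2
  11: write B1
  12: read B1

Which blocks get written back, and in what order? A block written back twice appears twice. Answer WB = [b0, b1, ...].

WB = [3, 1]

  0 | W B3 → L1 miss [D]
  1 | W B3 → L1 hit [D]
  2 | R B3 → L1 hit [D]
  3 | R B3 → L1 hit [D]
  4 | R B3 → L1 hit [D]
  5 | R B1 → L1 miss wb→B3 [-]
  6 | W B1 → L1 hit [D]
  7 | R B3 → L1 miss wb→B1 [-]
  8 | R B1 → L1 miss [-]
  9 | R B3 → L1 miss [-]
  10 | R B2 → L0 miss [-]
  11 | W B1 → L1 miss [D]
  12 | R B1 → L1 hit [D]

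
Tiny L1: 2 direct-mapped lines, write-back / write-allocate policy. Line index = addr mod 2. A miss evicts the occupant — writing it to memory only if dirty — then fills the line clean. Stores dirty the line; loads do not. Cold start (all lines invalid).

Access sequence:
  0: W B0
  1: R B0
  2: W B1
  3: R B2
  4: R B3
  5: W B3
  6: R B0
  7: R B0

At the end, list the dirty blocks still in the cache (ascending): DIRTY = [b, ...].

0: W B0 -> L0 miss  d=D]
1: R B0 -> L0 hit  d=D]
2: W B1 -> L1 miss  d=D]
3: R B2 -> L0 miss wb->B0  d=-]
4: R B3 -> L1 miss wb->B1  d=-]
5: W B3 -> L1 hit  d=D]
6: R B0 -> L0 miss  d=-]
7: R B0 -> L0 hit  d=-]

DIRTY = [3]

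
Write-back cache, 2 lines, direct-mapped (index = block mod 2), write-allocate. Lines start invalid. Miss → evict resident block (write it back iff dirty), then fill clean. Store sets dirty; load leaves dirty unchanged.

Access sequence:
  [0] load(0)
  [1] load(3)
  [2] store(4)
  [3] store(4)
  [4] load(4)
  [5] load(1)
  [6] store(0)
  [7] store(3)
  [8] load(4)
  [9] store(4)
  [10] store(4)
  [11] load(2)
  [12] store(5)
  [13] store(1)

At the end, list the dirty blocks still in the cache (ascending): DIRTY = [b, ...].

DIRTY = [1]

  0 | R B0 → L0 miss [-]
  1 | R B3 → L1 miss [-]
  2 | W B4 → L0 miss [D]
  3 | W B4 → L0 hit [D]
  4 | R B4 → L0 hit [D]
  5 | R B1 → L1 miss [-]
  6 | W B0 → L0 miss wb→B4 [D]
  7 | W B3 → L1 miss [D]
  8 | R B4 → L0 miss wb→B0 [-]
  9 | W B4 → L0 hit [D]
  10 | W B4 → L0 hit [D]
  11 | R B2 → L0 miss wb→B4 [-]
  12 | W B5 → L1 miss wb→B3 [D]
  13 | W B1 → L1 miss wb→B5 [D]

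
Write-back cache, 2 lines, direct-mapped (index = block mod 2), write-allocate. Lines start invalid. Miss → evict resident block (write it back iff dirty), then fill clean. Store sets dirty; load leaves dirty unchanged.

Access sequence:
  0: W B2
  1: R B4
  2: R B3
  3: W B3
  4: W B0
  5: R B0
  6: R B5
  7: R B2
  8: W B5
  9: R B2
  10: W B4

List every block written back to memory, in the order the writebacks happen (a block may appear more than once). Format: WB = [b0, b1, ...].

WB = [2, 3, 0]

0: W B2 → L0 miss [D]
1: R B4 → L0 miss wb→B2 [-]
2: R B3 → L1 miss [-]
3: W B3 → L1 hit [D]
4: W B0 → L0 miss [D]
5: R B0 → L0 hit [D]
6: R B5 → L1 miss wb→B3 [-]
7: R B2 → L0 miss wb→B0 [-]
8: W B5 → L1 hit [D]
9: R B2 → L0 hit [-]
10: W B4 → L0 miss [D]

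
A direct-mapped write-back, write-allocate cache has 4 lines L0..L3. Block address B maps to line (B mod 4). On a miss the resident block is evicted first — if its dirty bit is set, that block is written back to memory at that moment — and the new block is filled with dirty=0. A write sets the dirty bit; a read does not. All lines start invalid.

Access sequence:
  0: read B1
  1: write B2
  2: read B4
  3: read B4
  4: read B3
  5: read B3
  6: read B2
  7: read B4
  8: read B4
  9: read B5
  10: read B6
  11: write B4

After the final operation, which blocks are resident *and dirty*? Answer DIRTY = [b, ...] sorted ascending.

DIRTY = [4]

  0 | R B1 → L1 miss [-]
  1 | W B2 → L2 miss [D]
  2 | R B4 → L0 miss [-]
  3 | R B4 → L0 hit [-]
  4 | R B3 → L3 miss [-]
  5 | R B3 → L3 hit [-]
  6 | R B2 → L2 hit [D]
  7 | R B4 → L0 hit [-]
  8 | R B4 → L0 hit [-]
  9 | R B5 → L1 miss [-]
  10 | R B6 → L2 miss wb→B2 [-]
  11 | W B4 → L0 hit [D]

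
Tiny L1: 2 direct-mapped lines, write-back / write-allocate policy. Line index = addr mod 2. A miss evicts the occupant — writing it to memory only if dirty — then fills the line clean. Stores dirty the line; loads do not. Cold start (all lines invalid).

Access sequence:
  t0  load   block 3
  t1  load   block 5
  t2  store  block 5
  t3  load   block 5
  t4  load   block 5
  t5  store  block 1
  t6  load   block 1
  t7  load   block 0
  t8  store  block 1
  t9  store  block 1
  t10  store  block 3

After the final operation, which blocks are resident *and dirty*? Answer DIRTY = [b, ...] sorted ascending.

DIRTY = [3]

0: R B3 → L1 miss [-]
1: R B5 → L1 miss [-]
2: W B5 → L1 hit [D]
3: R B5 → L1 hit [D]
4: R B5 → L1 hit [D]
5: W B1 → L1 miss wb→B5 [D]
6: R B1 → L1 hit [D]
7: R B0 → L0 miss [-]
8: W B1 → L1 hit [D]
9: W B1 → L1 hit [D]
10: W B3 → L1 miss wb→B1 [D]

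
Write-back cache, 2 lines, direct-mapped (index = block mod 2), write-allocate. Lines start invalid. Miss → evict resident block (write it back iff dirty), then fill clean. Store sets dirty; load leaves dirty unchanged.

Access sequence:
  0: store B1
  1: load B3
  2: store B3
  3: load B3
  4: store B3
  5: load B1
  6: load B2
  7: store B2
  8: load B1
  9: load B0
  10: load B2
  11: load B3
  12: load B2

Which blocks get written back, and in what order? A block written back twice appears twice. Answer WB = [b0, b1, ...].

0: W B1 -> L1 miss  d=D]
1: R B3 -> L1 miss wb->B1  d=-]
2: W B3 -> L1 hit  d=D]
3: R B3 -> L1 hit  d=D]
4: W B3 -> L1 hit  d=D]
5: R B1 -> L1 miss wb->B3  d=-]
6: R B2 -> L0 miss  d=-]
7: W B2 -> L0 hit  d=D]
8: R B1 -> L1 hit  d=-]
9: R B0 -> L0 miss wb->B2  d=-]
10: R B2 -> L0 miss  d=-]
11: R B3 -> L1 miss  d=-]
12: R B2 -> L0 hit  d=-]

WB = [1, 3, 2]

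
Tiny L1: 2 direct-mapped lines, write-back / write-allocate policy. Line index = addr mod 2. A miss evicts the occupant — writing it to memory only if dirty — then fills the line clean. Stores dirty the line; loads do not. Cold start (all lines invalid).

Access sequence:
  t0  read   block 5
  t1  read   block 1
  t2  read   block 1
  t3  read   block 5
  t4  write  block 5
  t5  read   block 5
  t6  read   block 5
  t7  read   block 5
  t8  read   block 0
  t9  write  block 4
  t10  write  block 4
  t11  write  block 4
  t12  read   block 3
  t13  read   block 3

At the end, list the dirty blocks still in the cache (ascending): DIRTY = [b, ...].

0: R B5 -> L1 miss  d=-]
1: R B1 -> L1 miss  d=-]
2: R B1 -> L1 hit  d=-]
3: R B5 -> L1 miss  d=-]
4: W B5 -> L1 hit  d=D]
5: R B5 -> L1 hit  d=D]
6: R B5 -> L1 hit  d=D]
7: R B5 -> L1 hit  d=D]
8: R B0 -> L0 miss  d=-]
9: W B4 -> L0 miss  d=D]
10: W B4 -> L0 hit  d=D]
11: W B4 -> L0 hit  d=D]
12: R B3 -> L1 miss wb->B5  d=-]
13: R B3 -> L1 hit  d=-]

DIRTY = [4]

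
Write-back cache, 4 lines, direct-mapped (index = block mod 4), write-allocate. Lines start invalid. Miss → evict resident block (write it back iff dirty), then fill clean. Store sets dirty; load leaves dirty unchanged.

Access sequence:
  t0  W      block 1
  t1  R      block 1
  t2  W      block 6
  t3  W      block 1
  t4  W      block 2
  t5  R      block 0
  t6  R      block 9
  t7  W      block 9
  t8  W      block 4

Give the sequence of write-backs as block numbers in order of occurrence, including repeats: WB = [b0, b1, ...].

WB = [6, 1]

0: W B1 -> L1 miss  d=D]
1: R B1 -> L1 hit  d=D]
2: W B6 -> L2 miss  d=D]
3: W B1 -> L1 hit  d=D]
4: W B2 -> L2 miss wb->B6  d=D]
5: R B0 -> L0 miss  d=-]
6: R B9 -> L1 miss wb->B1  d=-]
7: W B9 -> L1 hit  d=D]
8: W B4 -> L0 miss  d=D]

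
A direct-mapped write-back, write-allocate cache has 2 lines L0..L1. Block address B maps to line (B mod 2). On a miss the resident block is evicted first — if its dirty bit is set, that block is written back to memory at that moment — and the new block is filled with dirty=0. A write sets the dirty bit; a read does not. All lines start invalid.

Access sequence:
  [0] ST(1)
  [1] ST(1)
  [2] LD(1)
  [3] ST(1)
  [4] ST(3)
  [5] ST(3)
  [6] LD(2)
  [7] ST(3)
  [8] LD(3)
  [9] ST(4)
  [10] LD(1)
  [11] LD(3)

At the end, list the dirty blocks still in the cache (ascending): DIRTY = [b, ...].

0: W B1 → L1 miss [D]
1: W B1 → L1 hit [D]
2: R B1 → L1 hit [D]
3: W B1 → L1 hit [D]
4: W B3 → L1 miss wb→B1 [D]
5: W B3 → L1 hit [D]
6: R B2 → L0 miss [-]
7: W B3 → L1 hit [D]
8: R B3 → L1 hit [D]
9: W B4 → L0 miss [D]
10: R B1 → L1 miss wb→B3 [-]
11: R B3 → L1 miss [-]

DIRTY = [4]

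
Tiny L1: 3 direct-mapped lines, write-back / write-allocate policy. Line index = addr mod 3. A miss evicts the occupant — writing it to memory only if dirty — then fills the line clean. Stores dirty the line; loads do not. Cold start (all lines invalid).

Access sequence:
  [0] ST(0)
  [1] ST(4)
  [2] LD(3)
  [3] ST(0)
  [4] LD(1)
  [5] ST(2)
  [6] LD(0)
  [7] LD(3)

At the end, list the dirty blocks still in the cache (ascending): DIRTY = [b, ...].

DIRTY = [2]

0: W B0 → L0 miss [D]
1: W B4 → L1 miss [D]
2: R B3 → L0 miss wb→B0 [-]
3: W B0 → L0 miss [D]
4: R B1 → L1 miss wb→B4 [-]
5: W B2 → L2 miss [D]
6: R B0 → L0 hit [D]
7: R B3 → L0 miss wb→B0 [-]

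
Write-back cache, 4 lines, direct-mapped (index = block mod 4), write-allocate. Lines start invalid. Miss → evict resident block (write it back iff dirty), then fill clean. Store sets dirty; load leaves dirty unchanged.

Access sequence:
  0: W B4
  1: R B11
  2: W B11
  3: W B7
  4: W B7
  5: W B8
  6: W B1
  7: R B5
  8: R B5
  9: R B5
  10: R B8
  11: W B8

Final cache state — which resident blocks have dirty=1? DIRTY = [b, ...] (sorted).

DIRTY = [7, 8]

  0 | W B4 → L0 miss [D]
  1 | R B11 → L3 miss [-]
  2 | W B11 → L3 hit [D]
  3 | W B7 → L3 miss wb→B11 [D]
  4 | W B7 → L3 hit [D]
  5 | W B8 → L0 miss wb→B4 [D]
  6 | W B1 → L1 miss [D]
  7 | R B5 → L1 miss wb→B1 [-]
  8 | R B5 → L1 hit [-]
  9 | R B5 → L1 hit [-]
  10 | R B8 → L0 hit [D]
  11 | W B8 → L0 hit [D]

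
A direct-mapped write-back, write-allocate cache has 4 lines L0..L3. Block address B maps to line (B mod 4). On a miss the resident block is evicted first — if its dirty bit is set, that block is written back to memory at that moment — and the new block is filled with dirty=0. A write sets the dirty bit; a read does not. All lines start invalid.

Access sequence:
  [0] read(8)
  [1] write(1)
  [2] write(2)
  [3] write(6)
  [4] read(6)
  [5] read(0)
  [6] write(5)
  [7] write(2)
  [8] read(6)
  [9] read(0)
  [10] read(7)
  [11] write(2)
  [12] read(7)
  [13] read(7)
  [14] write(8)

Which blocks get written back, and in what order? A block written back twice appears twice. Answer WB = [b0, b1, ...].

0: R B8 → L0 miss [-]
1: W B1 → L1 miss [D]
2: W B2 → L2 miss [D]
3: W B6 → L2 miss wb→B2 [D]
4: R B6 → L2 hit [D]
5: R B0 → L0 miss [-]
6: W B5 → L1 miss wb→B1 [D]
7: W B2 → L2 miss wb→B6 [D]
8: R B6 → L2 miss wb→B2 [-]
9: R B0 → L0 hit [-]
10: R B7 → L3 miss [-]
11: W B2 → L2 miss [D]
12: R B7 → L3 hit [-]
13: R B7 → L3 hit [-]
14: W B8 → L0 miss [D]

WB = [2, 1, 6, 2]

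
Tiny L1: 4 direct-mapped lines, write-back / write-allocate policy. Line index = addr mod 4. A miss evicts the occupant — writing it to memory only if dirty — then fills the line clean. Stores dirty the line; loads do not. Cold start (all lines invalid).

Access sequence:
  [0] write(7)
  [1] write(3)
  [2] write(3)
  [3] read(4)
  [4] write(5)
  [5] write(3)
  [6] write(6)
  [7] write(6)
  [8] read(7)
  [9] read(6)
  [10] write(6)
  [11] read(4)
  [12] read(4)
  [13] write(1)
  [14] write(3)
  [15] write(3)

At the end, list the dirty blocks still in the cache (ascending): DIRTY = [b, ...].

DIRTY = [1, 3, 6]

0: W B7 → L3 miss [D]
1: W B3 → L3 miss wb→B7 [D]
2: W B3 → L3 hit [D]
3: R B4 → L0 miss [-]
4: W B5 → L1 miss [D]
5: W B3 → L3 hit [D]
6: W B6 → L2 miss [D]
7: W B6 → L2 hit [D]
8: R B7 → L3 miss wb→B3 [-]
9: R B6 → L2 hit [D]
10: W B6 → L2 hit [D]
11: R B4 → L0 hit [-]
12: R B4 → L0 hit [-]
13: W B1 → L1 miss wb→B5 [D]
14: W B3 → L3 miss [D]
15: W B3 → L3 hit [D]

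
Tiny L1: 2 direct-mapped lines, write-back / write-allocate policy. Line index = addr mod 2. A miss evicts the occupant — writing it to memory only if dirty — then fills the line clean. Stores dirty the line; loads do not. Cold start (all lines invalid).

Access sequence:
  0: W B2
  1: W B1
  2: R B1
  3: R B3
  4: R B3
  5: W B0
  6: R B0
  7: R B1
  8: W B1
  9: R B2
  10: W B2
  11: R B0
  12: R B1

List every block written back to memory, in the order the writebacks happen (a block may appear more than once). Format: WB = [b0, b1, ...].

  0 | W B2 → L0 miss [D]
  1 | W B1 → L1 miss [D]
  2 | R B1 → L1 hit [D]
  3 | R B3 → L1 miss wb→B1 [-]
  4 | R B3 → L1 hit [-]
  5 | W B0 → L0 miss wb→B2 [D]
  6 | R B0 → L0 hit [D]
  7 | R B1 → L1 miss [-]
  8 | W B1 → L1 hit [D]
  9 | R B2 → L0 miss wb→B0 [-]
  10 | W B2 → L0 hit [D]
  11 | R B0 → L0 miss wb→B2 [-]
  12 | R B1 → L1 hit [D]

WB = [1, 2, 0, 2]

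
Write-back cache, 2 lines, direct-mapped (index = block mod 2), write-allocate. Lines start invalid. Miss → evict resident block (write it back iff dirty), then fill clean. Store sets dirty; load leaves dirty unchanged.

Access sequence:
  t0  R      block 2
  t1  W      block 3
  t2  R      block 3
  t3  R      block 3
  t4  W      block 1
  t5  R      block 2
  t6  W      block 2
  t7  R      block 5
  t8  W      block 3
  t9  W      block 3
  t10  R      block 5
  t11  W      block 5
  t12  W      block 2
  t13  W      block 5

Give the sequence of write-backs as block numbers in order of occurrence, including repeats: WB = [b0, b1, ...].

WB = [3, 1, 3]

  0 | R B2 → L0 miss [-]
  1 | W B3 → L1 miss [D]
  2 | R B3 → L1 hit [D]
  3 | R B3 → L1 hit [D]
  4 | W B1 → L1 miss wb→B3 [D]
  5 | R B2 → L0 hit [-]
  6 | W B2 → L0 hit [D]
  7 | R B5 → L1 miss wb→B1 [-]
  8 | W B3 → L1 miss [D]
  9 | W B3 → L1 hit [D]
  10 | R B5 → L1 miss wb→B3 [-]
  11 | W B5 → L1 hit [D]
  12 | W B2 → L0 hit [D]
  13 | W B5 → L1 hit [D]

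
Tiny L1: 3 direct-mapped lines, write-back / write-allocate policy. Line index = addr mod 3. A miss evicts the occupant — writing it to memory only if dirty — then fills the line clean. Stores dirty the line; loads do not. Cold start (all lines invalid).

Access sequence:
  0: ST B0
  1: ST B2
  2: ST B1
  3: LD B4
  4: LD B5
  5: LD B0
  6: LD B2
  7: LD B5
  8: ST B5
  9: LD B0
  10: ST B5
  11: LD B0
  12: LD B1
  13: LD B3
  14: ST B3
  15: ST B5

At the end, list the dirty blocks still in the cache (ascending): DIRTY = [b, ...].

0: W B0 → L0 miss [D]
1: W B2 → L2 miss [D]
2: W B1 → L1 miss [D]
3: R B4 → L1 miss wb→B1 [-]
4: R B5 → L2 miss wb→B2 [-]
5: R B0 → L0 hit [D]
6: R B2 → L2 miss [-]
7: R B5 → L2 miss [-]
8: W B5 → L2 hit [D]
9: R B0 → L0 hit [D]
10: W B5 → L2 hit [D]
11: R B0 → L0 hit [D]
12: R B1 → L1 miss [-]
13: R B3 → L0 miss wb→B0 [-]
14: W B3 → L0 hit [D]
15: W B5 → L2 hit [D]

DIRTY = [3, 5]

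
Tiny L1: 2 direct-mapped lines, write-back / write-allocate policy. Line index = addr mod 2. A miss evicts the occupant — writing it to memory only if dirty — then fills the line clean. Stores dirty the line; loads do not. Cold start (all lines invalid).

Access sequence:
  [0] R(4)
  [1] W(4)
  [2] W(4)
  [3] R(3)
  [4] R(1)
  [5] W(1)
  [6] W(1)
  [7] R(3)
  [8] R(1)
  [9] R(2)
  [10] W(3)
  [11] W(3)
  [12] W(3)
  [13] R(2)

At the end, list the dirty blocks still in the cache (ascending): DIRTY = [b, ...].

DIRTY = [3]

0: R B4 -> L0 miss  d=-]
1: W B4 -> L0 hit  d=D]
2: W B4 -> L0 hit  d=D]
3: R B3 -> L1 miss  d=-]
4: R B1 -> L1 miss  d=-]
5: W B1 -> L1 hit  d=D]
6: W B1 -> L1 hit  d=D]
7: R B3 -> L1 miss wb->B1  d=-]
8: R B1 -> L1 miss  d=-]
9: R B2 -> L0 miss wb->B4  d=-]
10: W B3 -> L1 miss  d=D]
11: W B3 -> L1 hit  d=D]
12: W B3 -> L1 hit  d=D]
13: R B2 -> L0 hit  d=-]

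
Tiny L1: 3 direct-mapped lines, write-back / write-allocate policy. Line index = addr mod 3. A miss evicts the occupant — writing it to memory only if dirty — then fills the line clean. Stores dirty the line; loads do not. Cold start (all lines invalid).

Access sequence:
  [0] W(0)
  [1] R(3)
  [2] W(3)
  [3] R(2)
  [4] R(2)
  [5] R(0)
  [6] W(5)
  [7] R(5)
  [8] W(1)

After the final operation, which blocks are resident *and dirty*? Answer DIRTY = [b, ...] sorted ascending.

DIRTY = [1, 5]

0: W B0 → L0 miss [D]
1: R B3 → L0 miss wb→B0 [-]
2: W B3 → L0 hit [D]
3: R B2 → L2 miss [-]
4: R B2 → L2 hit [-]
5: R B0 → L0 miss wb→B3 [-]
6: W B5 → L2 miss [D]
7: R B5 → L2 hit [D]
8: W B1 → L1 miss [D]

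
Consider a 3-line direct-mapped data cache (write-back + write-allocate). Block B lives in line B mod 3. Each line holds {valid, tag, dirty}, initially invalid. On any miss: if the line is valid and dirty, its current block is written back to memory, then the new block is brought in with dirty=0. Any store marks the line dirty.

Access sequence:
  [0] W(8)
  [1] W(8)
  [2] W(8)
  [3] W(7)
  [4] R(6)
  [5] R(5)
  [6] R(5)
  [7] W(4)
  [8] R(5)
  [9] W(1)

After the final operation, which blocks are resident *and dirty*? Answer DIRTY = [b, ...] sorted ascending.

  0 | W B8 → L2 miss [D]
  1 | W B8 → L2 hit [D]
  2 | W B8 → L2 hit [D]
  3 | W B7 → L1 miss [D]
  4 | R B6 → L0 miss [-]
  5 | R B5 → L2 miss wb→B8 [-]
  6 | R B5 → L2 hit [-]
  7 | W B4 → L1 miss wb→B7 [D]
  8 | R B5 → L2 hit [-]
  9 | W B1 → L1 miss wb→B4 [D]

DIRTY = [1]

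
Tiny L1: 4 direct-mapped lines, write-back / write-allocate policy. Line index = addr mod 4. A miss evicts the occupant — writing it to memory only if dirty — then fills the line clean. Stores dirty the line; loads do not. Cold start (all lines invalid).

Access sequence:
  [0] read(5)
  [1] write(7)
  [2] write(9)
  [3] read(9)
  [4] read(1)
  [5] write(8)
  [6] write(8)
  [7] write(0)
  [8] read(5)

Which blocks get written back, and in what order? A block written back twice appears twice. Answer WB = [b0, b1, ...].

WB = [9, 8]

0: R B5 -> L1 miss  d=-]
1: W B7 -> L3 miss  d=D]
2: W B9 -> L1 miss  d=D]
3: R B9 -> L1 hit  d=D]
4: R B1 -> L1 miss wb->B9  d=-]
5: W B8 -> L0 miss  d=D]
6: W B8 -> L0 hit  d=D]
7: W B0 -> L0 miss wb->B8  d=D]
8: R B5 -> L1 miss  d=-]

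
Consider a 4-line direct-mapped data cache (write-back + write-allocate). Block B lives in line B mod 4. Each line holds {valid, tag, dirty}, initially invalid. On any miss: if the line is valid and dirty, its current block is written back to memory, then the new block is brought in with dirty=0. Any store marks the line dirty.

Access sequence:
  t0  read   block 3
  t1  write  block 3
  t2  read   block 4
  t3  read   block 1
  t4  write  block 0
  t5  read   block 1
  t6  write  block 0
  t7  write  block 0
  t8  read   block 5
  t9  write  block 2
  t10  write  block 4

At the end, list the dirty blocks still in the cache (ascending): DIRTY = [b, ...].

0: R B3 -> L3 miss  d=-]
1: W B3 -> L3 hit  d=D]
2: R B4 -> L0 miss  d=-]
3: R B1 -> L1 miss  d=-]
4: W B0 -> L0 miss  d=D]
5: R B1 -> L1 hit  d=-]
6: W B0 -> L0 hit  d=D]
7: W B0 -> L0 hit  d=D]
8: R B5 -> L1 miss  d=-]
9: W B2 -> L2 miss  d=D]
10: W B4 -> L0 miss wb->B0  d=D]

DIRTY = [2, 3, 4]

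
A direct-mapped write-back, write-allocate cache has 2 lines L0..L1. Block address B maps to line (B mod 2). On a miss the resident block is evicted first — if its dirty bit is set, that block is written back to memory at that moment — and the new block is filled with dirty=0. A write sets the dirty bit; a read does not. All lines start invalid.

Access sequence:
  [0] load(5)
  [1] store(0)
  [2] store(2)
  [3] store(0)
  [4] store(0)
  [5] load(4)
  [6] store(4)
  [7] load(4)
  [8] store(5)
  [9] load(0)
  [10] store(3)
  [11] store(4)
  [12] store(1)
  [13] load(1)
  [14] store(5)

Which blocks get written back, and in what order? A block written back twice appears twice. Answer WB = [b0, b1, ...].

  0 | R B5 → L1 miss [-]
  1 | W B0 → L0 miss [D]
  2 | W B2 → L0 miss wb→B0 [D]
  3 | W B0 → L0 miss wb→B2 [D]
  4 | W B0 → L0 hit [D]
  5 | R B4 → L0 miss wb→B0 [-]
  6 | W B4 → L0 hit [D]
  7 | R B4 → L0 hit [D]
  8 | W B5 → L1 hit [D]
  9 | R B0 → L0 miss wb→B4 [-]
  10 | W B3 → L1 miss wb→B5 [D]
  11 | W B4 → L0 miss [D]
  12 | W B1 → L1 miss wb→B3 [D]
  13 | R B1 → L1 hit [D]
  14 | W B5 → L1 miss wb→B1 [D]

WB = [0, 2, 0, 4, 5, 3, 1]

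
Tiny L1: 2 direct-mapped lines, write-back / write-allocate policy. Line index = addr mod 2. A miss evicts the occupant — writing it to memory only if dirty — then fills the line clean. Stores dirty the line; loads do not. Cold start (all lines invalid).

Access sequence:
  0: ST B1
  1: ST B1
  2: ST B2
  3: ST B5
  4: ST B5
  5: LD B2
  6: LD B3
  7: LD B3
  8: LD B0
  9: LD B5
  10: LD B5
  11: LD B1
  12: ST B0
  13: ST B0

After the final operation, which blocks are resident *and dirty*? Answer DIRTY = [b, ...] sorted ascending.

DIRTY = [0]

0: W B1 → L1 miss [D]
1: W B1 → L1 hit [D]
2: W B2 → L0 miss [D]
3: W B5 → L1 miss wb→B1 [D]
4: W B5 → L1 hit [D]
5: R B2 → L0 hit [D]
6: R B3 → L1 miss wb→B5 [-]
7: R B3 → L1 hit [-]
8: R B0 → L0 miss wb→B2 [-]
9: R B5 → L1 miss [-]
10: R B5 → L1 hit [-]
11: R B1 → L1 miss [-]
12: W B0 → L0 hit [D]
13: W B0 → L0 hit [D]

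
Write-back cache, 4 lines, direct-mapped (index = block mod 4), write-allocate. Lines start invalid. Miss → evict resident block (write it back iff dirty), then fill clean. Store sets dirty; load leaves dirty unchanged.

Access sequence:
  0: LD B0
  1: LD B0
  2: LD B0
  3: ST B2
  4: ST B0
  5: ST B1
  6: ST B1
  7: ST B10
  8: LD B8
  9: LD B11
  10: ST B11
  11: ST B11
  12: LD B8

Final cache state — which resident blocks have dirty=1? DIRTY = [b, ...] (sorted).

0: R B0 -> L0 miss  d=-]
1: R B0 -> L0 hit  d=-]
2: R B0 -> L0 hit  d=-]
3: W B2 -> L2 miss  d=D]
4: W B0 -> L0 hit  d=D]
5: W B1 -> L1 miss  d=D]
6: W B1 -> L1 hit  d=D]
7: W B10 -> L2 miss wb->B2  d=D]
8: R B8 -> L0 miss wb->B0  d=-]
9: R B11 -> L3 miss  d=-]
10: W B11 -> L3 hit  d=D]
11: W B11 -> L3 hit  d=D]
12: R B8 -> L0 hit  d=-]

DIRTY = [1, 10, 11]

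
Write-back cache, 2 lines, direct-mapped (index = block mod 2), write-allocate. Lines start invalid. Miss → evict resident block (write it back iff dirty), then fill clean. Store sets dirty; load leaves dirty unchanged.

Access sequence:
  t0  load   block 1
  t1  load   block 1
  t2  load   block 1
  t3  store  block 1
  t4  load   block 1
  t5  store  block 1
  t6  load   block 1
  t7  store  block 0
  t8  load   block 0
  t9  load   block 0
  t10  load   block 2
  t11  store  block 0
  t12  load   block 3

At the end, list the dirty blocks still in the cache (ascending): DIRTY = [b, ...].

0: R B1 → L1 miss [-]
1: R B1 → L1 hit [-]
2: R B1 → L1 hit [-]
3: W B1 → L1 hit [D]
4: R B1 → L1 hit [D]
5: W B1 → L1 hit [D]
6: R B1 → L1 hit [D]
7: W B0 → L0 miss [D]
8: R B0 → L0 hit [D]
9: R B0 → L0 hit [D]
10: R B2 → L0 miss wb→B0 [-]
11: W B0 → L0 miss [D]
12: R B3 → L1 miss wb→B1 [-]

DIRTY = [0]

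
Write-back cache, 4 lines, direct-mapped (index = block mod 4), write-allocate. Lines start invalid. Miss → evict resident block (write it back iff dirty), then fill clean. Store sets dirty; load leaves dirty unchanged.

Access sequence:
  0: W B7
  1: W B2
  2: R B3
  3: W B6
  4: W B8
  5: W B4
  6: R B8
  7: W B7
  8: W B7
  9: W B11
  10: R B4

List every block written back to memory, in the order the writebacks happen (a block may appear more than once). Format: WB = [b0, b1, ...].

0: W B7 -> L3 miss  d=D]
1: W B2 -> L2 miss  d=D]
2: R B3 -> L3 miss wb->B7  d=-]
3: W B6 -> L2 miss wb->B2  d=D]
4: W B8 -> L0 miss  d=D]
5: W B4 -> L0 miss wb->B8  d=D]
6: R B8 -> L0 miss wb->B4  d=-]
7: W B7 -> L3 miss  d=D]
8: W B7 -> L3 hit  d=D]
9: W B11 -> L3 miss wb->B7  d=D]
10: R B4 -> L0 miss  d=-]

WB = [7, 2, 8, 4, 7]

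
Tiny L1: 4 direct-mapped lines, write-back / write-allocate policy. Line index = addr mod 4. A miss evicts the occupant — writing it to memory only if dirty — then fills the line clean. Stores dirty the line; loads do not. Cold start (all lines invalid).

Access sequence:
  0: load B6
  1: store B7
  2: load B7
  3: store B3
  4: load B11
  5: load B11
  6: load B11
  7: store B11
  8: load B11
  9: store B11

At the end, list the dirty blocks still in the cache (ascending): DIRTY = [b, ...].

DIRTY = [11]

  0 | R B6 → L2 miss [-]
  1 | W B7 → L3 miss [D]
  2 | R B7 → L3 hit [D]
  3 | W B3 → L3 miss wb→B7 [D]
  4 | R B11 → L3 miss wb→B3 [-]
  5 | R B11 → L3 hit [-]
  6 | R B11 → L3 hit [-]
  7 | W B11 → L3 hit [D]
  8 | R B11 → L3 hit [D]
  9 | W B11 → L3 hit [D]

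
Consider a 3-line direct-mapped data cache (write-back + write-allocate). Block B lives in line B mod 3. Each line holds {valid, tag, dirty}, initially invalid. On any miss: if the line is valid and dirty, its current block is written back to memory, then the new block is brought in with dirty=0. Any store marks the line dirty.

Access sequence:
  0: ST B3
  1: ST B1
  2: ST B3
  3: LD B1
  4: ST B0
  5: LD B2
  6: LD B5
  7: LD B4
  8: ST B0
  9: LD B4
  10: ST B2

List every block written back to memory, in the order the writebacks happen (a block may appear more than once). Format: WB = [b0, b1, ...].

0: W B3 -> L0 miss  d=D]
1: W B1 -> L1 miss  d=D]
2: W B3 -> L0 hit  d=D]
3: R B1 -> L1 hit  d=D]
4: W B0 -> L0 miss wb->B3  d=D]
5: R B2 -> L2 miss  d=-]
6: R B5 -> L2 miss  d=-]
7: R B4 -> L1 miss wb->B1  d=-]
8: W B0 -> L0 hit  d=D]
9: R B4 -> L1 hit  d=-]
10: W B2 -> L2 miss  d=D]

WB = [3, 1]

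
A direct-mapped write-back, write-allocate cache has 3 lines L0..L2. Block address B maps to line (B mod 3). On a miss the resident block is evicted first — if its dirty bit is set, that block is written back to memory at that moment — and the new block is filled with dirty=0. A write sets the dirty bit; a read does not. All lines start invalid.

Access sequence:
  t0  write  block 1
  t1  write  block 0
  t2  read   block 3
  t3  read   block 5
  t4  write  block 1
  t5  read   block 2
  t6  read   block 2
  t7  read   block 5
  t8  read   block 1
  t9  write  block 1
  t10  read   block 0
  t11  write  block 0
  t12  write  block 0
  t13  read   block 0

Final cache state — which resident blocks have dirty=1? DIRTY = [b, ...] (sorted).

DIRTY = [0, 1]

  0 | W B1 → L1 miss [D]
  1 | W B0 → L0 miss [D]
  2 | R B3 → L0 miss wb→B0 [-]
  3 | R B5 → L2 miss [-]
  4 | W B1 → L1 hit [D]
  5 | R B2 → L2 miss [-]
  6 | R B2 → L2 hit [-]
  7 | R B5 → L2 miss [-]
  8 | R B1 → L1 hit [D]
  9 | W B1 → L1 hit [D]
  10 | R B0 → L0 miss [-]
  11 | W B0 → L0 hit [D]
  12 | W B0 → L0 hit [D]
  13 | R B0 → L0 hit [D]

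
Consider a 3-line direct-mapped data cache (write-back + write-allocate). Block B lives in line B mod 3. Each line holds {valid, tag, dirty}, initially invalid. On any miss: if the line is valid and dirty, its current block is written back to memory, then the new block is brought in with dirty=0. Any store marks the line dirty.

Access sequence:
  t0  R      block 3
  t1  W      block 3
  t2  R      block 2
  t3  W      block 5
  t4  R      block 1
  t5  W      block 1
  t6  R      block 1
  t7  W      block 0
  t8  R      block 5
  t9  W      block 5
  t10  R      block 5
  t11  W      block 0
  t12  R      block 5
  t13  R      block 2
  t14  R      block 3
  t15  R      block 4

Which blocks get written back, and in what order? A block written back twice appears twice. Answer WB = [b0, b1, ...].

0: R B3 -> L0 miss  d=-]
1: W B3 -> L0 hit  d=D]
2: R B2 -> L2 miss  d=-]
3: W B5 -> L2 miss  d=D]
4: R B1 -> L1 miss  d=-]
5: W B1 -> L1 hit  d=D]
6: R B1 -> L1 hit  d=D]
7: W B0 -> L0 miss wb->B3  d=D]
8: R B5 -> L2 hit  d=D]
9: W B5 -> L2 hit  d=D]
10: R B5 -> L2 hit  d=D]
11: W B0 -> L0 hit  d=D]
12: R B5 -> L2 hit  d=D]
13: R B2 -> L2 miss wb->B5  d=-]
14: R B3 -> L0 miss wb->B0  d=-]
15: R B4 -> L1 miss wb->B1  d=-]

WB = [3, 5, 0, 1]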